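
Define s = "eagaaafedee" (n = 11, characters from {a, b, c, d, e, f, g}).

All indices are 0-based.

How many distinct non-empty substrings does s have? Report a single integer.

sorted suffixes:
  #0 SA[0]=3  'aaafedee'
  #1 SA[1]=4  'aafedee'
  #2 SA[2]=5  'afedee'
  #3 SA[3]=1  'agaaafedee'
  #4 SA[4]=8  'dee'
  #5 SA[5]=10  'e'
  #6 SA[6]=0  'eagaaafedee'
  #7 SA[7]=7  'edee'
  #8 SA[8]=9  'ee'
  #9 SA[9]=6  'fedee'
  #10 SA[10]=2  'gaaafedee'

SA = [3, 4, 5, 1, 8, 10, 0, 7, 9, 6, 2]
[i] adj suffixes → lcp
  [1] 3/4 → 2 ('aa')
  [2] 4/5 → 1 ('a')
  [3] 5/1 → 1 ('a')
  [4] 1/8 → 0 ('')
  [5] 8/10 → 0 ('')
  [6] 10/0 → 1 ('e')
  [7] 0/7 → 1 ('e')
  [8] 7/9 → 1 ('e')
  [9] 9/6 → 0 ('')
  [10] 6/2 → 0 ('')

n(n+1)/2 = 11·12/2 = 66
Σ LCP = 0 + 2 + 1 + 1 + 0 + 0 + 1 + 1 + 1 + 0 + 0 = 7
distinct = 66 − 7 = 59

59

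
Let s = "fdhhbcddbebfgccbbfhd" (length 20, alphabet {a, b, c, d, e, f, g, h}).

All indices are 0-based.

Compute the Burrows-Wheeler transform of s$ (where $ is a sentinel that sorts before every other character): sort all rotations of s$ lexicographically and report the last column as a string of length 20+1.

dchdebcgbhdcfb$bbfhfd

rank  rotation               last
    0  $fdhhbcddbebfgccbbfhd  d
    1  bbfhd$fdhhbcddbebfgcc  c
    2  bcddbebfgccbbfhd$fdhh  h
    3  bebfgccbbfhd$fdhhbcdd  d
    4  bfgccbbfhd$fdhhbcddbe  e
    5  bfhd$fdhhbcddbebfgccb  b
    6  cbbfhd$fdhhbcddbebfgc  c
    7  ccbbfhd$fdhhbcddbebfg  g
    8  cddbebfgccbbfhd$fdhhb  b
    9  d$fdhhbcddbebfgccbbfh  h
   10  dbebfgccbbfhd$fdhhbcd  d
   11  ddbebfgccbbfhd$fdhhbc  c
   12  dhhbcddbebfgccbbfhd$f  f
   13  ebfgccbbfhd$fdhhbcddb  b
   14  fdhhbcddbebfgccbbfhd$  $
   15  fgccbbfhd$fdhhbcddbeb  b
   16  fhd$fdhhbcddbebfgccbb  b
   17  gccbbfhd$fdhhbcddbebf  f
   18  hbcddbebfgccbbfhd$fdh  h
   19  hd$fdhhbcddbebfgccbbf  f
   20  hhbcddbebfgccbbfhd$fd  d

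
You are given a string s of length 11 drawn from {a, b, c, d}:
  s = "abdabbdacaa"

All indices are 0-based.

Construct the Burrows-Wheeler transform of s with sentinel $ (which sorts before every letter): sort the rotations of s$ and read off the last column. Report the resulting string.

aacd$daababb

rank  rotation      last
    0  $abdabbdacaa  a
    1  a$abdabbdaca  a
    2  aa$abdabbdac  c
    3  abbdacaa$abd  d
    4  abdabbdacaa$  $
    5  acaa$abdabbd  d
    6  bbdacaa$abda  a
    7  bdabbdacaa$a  a
    8  bdacaa$abdab  b
    9  caa$abdabbda  a
   10  dabbdacaa$ab  b
   11  dacaa$abdabb  b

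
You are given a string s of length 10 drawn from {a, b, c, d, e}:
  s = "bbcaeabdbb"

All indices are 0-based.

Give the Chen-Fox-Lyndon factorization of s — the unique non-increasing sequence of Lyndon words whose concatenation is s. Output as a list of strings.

["bbc", "ae", "abdbb"]

emit factor 1: 'bbc' (i=0, period=3)
emit factor 2: 'ae' (i=3, period=2)
emit factor 3: 'abdbb' (i=5, period=5)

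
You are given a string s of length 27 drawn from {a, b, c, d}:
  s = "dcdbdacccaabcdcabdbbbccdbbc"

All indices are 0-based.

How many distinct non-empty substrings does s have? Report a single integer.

rank | idx | suffix
   0 |   9 | aabcdcabdbbbccdbbc
   1 |  10 | abcdcabdbbbccdbbc
   2 |  15 | abdbbbccdbbc
   3 |   5 | acccaabcdcabdbbbccdbbc
   4 |  18 | bbbccdbbc
   5 |  24 | bbc
   6 |  19 | bbccdbbc
   7 |  25 | bc
   8 |  20 | bccdbbc
   9 |  11 | bcdcabdbbbccdbbc
  10 |   3 | bdacccaabcdcabdbbbccdbbc
  11 |  16 | bdbbbccdbbc
  12 |  26 | c
  13 |   8 | caabcdcabdbbbccdbbc
  14 |  14 | cabdbbbccdbbc
  15 |   7 | ccaabcdcabdbbbccdbbc
  16 |   6 | cccaabcdcabdbbbccdbbc
  17 |  21 | ccdbbc
  18 |  22 | cdbbc
  19 |   1 | cdbdacccaabcdcabdbbbccdbbc
  20 |  12 | cdcabdbbbccdbbc
  21 |   4 | dacccaabcdcabdbbbccdbbc
  22 |  17 | dbbbccdbbc
  23 |  23 | dbbc
  24 |   2 | dbdacccaabcdcabdbbbccdbbc
  25 |  13 | dcabdbbbccdbbc
  26 |   0 | dcdbdacccaabcdcabdbbbccdbbc

SA = [9, 10, 15, 5, 18, 24, 19, 25, 20, 11, 3, 16, 26, 8, 14, 7, 6, 21, 22, 1, 12, 4, 17, 23, 2, 13, 0]
[i] adj suffixes → lcp
  [1] 9/10 → 1 ('a')
  [2] 10/15 → 2 ('ab')
  [3] 15/5 → 1 ('a')
  [4] 5/18 → 0 ('')
  [5] 18/24 → 2 ('bb')
  [6] 24/19 → 3 ('bbc')
  [7] 19/25 → 1 ('b')
  [8] 25/20 → 2 ('bc')
  [9] 20/11 → 2 ('bc')
  [10] 11/3 → 1 ('b')
  [11] 3/16 → 2 ('bd')
  [12] 16/26 → 0 ('')
  [13] 26/8 → 1 ('c')
  [14] 8/14 → 2 ('ca')
  [15] 14/7 → 1 ('c')
  [16] 7/6 → 2 ('cc')
  [17] 6/21 → 2 ('cc')
  [18] 21/22 → 1 ('c')
  [19] 22/1 → 3 ('cdb')
  [20] 1/12 → 2 ('cd')
  [21] 12/4 → 0 ('')
  [22] 4/17 → 1 ('d')
  [23] 17/23 → 3 ('dbb')
  [24] 23/2 → 2 ('db')
  [25] 2/13 → 1 ('d')
  [26] 13/0 → 2 ('dc')

n(n+1)/2 = 27·28/2 = 378
Σ LCP = 0 + 1 + 2 + 1 + 0 + 2 + 3 + 1 + 2 + 2 + 1 + 2 + 0 + 1 + 2 + 1 + 2 + 2 + 1 + 3 + 2 + 0 + 1 + 3 + 2 + 1 + 2 = 40
distinct = 378 − 40 = 338

338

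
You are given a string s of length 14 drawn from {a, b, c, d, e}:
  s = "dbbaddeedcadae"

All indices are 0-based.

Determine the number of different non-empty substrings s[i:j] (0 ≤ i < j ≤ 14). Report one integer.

rank→(start, suffix):
  0 → (10, 'adae')
  1 → (3, 'addeedcadae')
  2 → (12, 'ae')
  3 → (2, 'baddeedcadae')
  4 → (1, 'bbaddeedcadae')
  5 → (9, 'cadae')
  6 → (11, 'dae')
  7 → (0, 'dbbaddeedcadae')
  8 → (8, 'dcadae')
  9 → (4, 'ddeedcadae')
  10 → (5, 'deedcadae')
  11 → (13, 'e')
  12 → (7, 'edcadae')
  13 → (6, 'eedcadae')

SA = [10, 3, 12, 2, 1, 9, 11, 0, 8, 4, 5, 13, 7, 6]
[i] adj suffixes → lcp
  [1] 10/3 → 2 ('ad')
  [2] 3/12 → 1 ('a')
  [3] 12/2 → 0 ('')
  [4] 2/1 → 1 ('b')
  [5] 1/9 → 0 ('')
  [6] 9/11 → 0 ('')
  [7] 11/0 → 1 ('d')
  [8] 0/8 → 1 ('d')
  [9] 8/4 → 1 ('d')
  [10] 4/5 → 1 ('d')
  [11] 5/13 → 0 ('')
  [12] 13/7 → 1 ('e')
  [13] 7/6 → 1 ('e')

n(n+1)/2 = 14·15/2 = 105
Σ LCP = 0 + 2 + 1 + 0 + 1 + 0 + 0 + 1 + 1 + 1 + 1 + 0 + 1 + 1 = 10
distinct = 105 − 10 = 95

95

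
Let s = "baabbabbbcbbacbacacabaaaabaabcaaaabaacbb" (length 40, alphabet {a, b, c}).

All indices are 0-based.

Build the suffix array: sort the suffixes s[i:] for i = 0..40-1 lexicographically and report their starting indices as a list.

rank | idx | suffix
   0 |  21 | aaaabaabcaaaabaacbb
   1 |  30 | aaaabaacbb
   2 |  22 | aaabaabcaaaabaacbb
   3 |  31 | aaabaacbb
   4 |  23 | aabaabcaaaabaacbb
   5 |  32 | aabaacbb
   6 |   1 | aabbabbbcbbacbacacabaaaabaabcaaaabaacbb
   7 |  26 | aabcaaaabaacbb
   8 |  35 | aacbb
   9 |  19 | abaaaabaabcaaaabaacbb
  10 |  24 | abaabcaaaabaacbb
  11 |  33 | abaacbb
  12 |   2 | abbabbbcbbacbacacabaaaabaabcaaaabaacbb
  13 |   5 | abbbcbbacbacacabaaaabaabcaaaabaacbb
  14 |  27 | abcaaaabaacbb
  15 |  17 | acabaaaabaabcaaaabaacbb
  16 |  15 | acacabaaaabaabcaaaabaacbb
  17 |  12 | acbacacabaaaabaabcaaaabaacbb
  18 |  36 | acbb
  19 |  39 | b
  20 |  20 | baaaabaabcaaaabaacbb
  21 |   0 | baabbabbbcbbacbacacabaaaabaabcaaaabaacbb
  22 |  25 | baabcaaaabaacbb
  23 |  34 | baacbb
  24 |   4 | babbbcbbacbacacabaaaabaabcaaaabaacbb
  25 |  14 | bacacabaaaabaabcaaaabaacbb
  26 |  11 | bacbacacabaaaabaabcaaaabaacbb
  27 |  38 | bb
  28 |   3 | bbabbbcbbacbacacabaaaabaabcaaaabaacbb
  29 |  10 | bbacbacacabaaaabaabcaaaabaacbb
  30 |   6 | bbbcbbacbacacabaaaabaabcaaaabaacbb
  31 |   7 | bbcbbacbacacabaaaabaabcaaaabaacbb
  32 |  28 | bcaaaabaacbb
  33 |   8 | bcbbacbacacabaaaabaabcaaaabaacbb
  34 |  29 | caaaabaacbb
  35 |  18 | cabaaaabaabcaaaabaacbb
  36 |  16 | cacabaaaabaabcaaaabaacbb
  37 |  13 | cbacacabaaaabaabcaaaabaacbb
  38 |  37 | cbb
  39 |   9 | cbbacbacacabaaaabaabcaaaabaacbb

[21, 30, 22, 31, 23, 32, 1, 26, 35, 19, 24, 33, 2, 5, 27, 17, 15, 12, 36, 39, 20, 0, 25, 34, 4, 14, 11, 38, 3, 10, 6, 7, 28, 8, 29, 18, 16, 13, 37, 9]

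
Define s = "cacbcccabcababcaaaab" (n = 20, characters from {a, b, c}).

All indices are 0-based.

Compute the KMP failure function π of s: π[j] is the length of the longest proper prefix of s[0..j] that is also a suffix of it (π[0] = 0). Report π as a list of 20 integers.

[0, 0, 1, 0, 1, 1, 1, 2, 0, 1, 2, 0, 0, 0, 1, 2, 0, 0, 0, 0]

π[0] = 0
j=1 s[j]='a': π[1]=0 (border '')
j=2 s[j]='c': π[2]=1 (border 'c')
j=3 s[j]='b': k: 1→0; π[3]=0 (border '')
j=4 s[j]='c': π[4]=1 (border 'c')
j=5 s[j]='c': k: 1→0; π[5]=1 (border 'c')
j=6 s[j]='c': k: 1→0; π[6]=1 (border 'c')
j=7 s[j]='a': π[7]=2 (border 'ca')
j=8 s[j]='b': k: 2→0; π[8]=0 (border '')
j=9 s[j]='c': π[9]=1 (border 'c')
j=10 s[j]='a': π[10]=2 (border 'ca')
j=11 s[j]='b': k: 2→0; π[11]=0 (border '')
j=12 s[j]='a': π[12]=0 (border '')
j=13 s[j]='b': π[13]=0 (border '')
j=14 s[j]='c': π[14]=1 (border 'c')
j=15 s[j]='a': π[15]=2 (border 'ca')
j=16 s[j]='a': k: 2→0; π[16]=0 (border '')
j=17 s[j]='a': π[17]=0 (border '')
j=18 s[j]='a': π[18]=0 (border '')
j=19 s[j]='b': π[19]=0 (border '')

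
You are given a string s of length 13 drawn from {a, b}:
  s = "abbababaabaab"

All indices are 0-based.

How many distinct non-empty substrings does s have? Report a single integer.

63

sorted suffixes:
  #0 SA[0]=10  'aab'
  #1 SA[1]=7  'aabaab'
  #2 SA[2]=11  'ab'
  #3 SA[3]=8  'abaab'
  #4 SA[4]=5  'abaabaab'
  #5 SA[5]=3  'ababaabaab'
  #6 SA[6]=0  'abbababaabaab'
  #7 SA[7]=12  'b'
  #8 SA[8]=9  'baab'
  #9 SA[9]=6  'baabaab'
  #10 SA[10]=4  'babaabaab'
  #11 SA[11]=2  'bababaabaab'
  #12 SA[12]=1  'bbababaabaab'

SA = [10, 7, 11, 8, 5, 3, 0, 12, 9, 6, 4, 2, 1]
i: (SA[i-1],SA[i]) lcp shared
  1: (10,7) 3 'aab'
  2: (7,11) 1 'a'
  3: (11,8) 2 'ab'
  4: (8,5) 5 'abaab'
  5: (5,3) 3 'aba'
  6: (3,0) 2 'ab'
  7: (0,12) 0 ''
  8: (12,9) 1 'b'
  9: (9,6) 4 'baab'
  10: (6,4) 2 'ba'
  11: (4,2) 4 'baba'
  12: (2,1) 1 'b'

n(n+1)/2 = 13·14/2 = 91
Σ LCP = 0 + 3 + 1 + 2 + 5 + 3 + 2 + 0 + 1 + 4 + 2 + 4 + 1 = 28
distinct = 91 − 28 = 63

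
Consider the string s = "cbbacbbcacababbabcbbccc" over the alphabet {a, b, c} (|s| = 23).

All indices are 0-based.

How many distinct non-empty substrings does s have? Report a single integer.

rank→(start, suffix):
  0 → (10, 'ababbabcbbccc')
  1 → (12, 'abbabcbbccc')
  2 → (15, 'abcbbccc')
  3 → (8, 'acababbabcbbccc')
  4 → (3, 'acbbcacababbabcbbccc')
  5 → (11, 'babbabcbbccc')
  6 → (14, 'babcbbccc')
  7 → (2, 'bacbbcacababbabcbbccc')
  8 → (13, 'bbabcbbccc')
  9 → (1, 'bbacbbcacababbabcbbccc')
  10 → (5, 'bbcacababbabcbbccc')
  11 → (18, 'bbccc')
  12 → (6, 'bcacababbabcbbccc')
  13 → (16, 'bcbbccc')
  14 → (19, 'bccc')
  15 → (22, 'c')
  16 → (9, 'cababbabcbbccc')
  17 → (7, 'cacababbabcbbccc')
  18 → (0, 'cbbacbbcacababbabcbbccc')
  19 → (4, 'cbbcacababbabcbbccc')
  20 → (17, 'cbbccc')
  21 → (21, 'cc')
  22 → (20, 'ccc')

SA = [10, 12, 15, 8, 3, 11, 14, 2, 13, 1, 5, 18, 6, 16, 19, 22, 9, 7, 0, 4, 17, 21, 20]
[i] adj suffixes → lcp
  [1] 10/12 → 2 ('ab')
  [2] 12/15 → 2 ('ab')
  [3] 15/8 → 1 ('a')
  [4] 8/3 → 2 ('ac')
  [5] 3/11 → 0 ('')
  [6] 11/14 → 3 ('bab')
  [7] 14/2 → 2 ('ba')
  [8] 2/13 → 1 ('b')
  [9] 13/1 → 3 ('bba')
  [10] 1/5 → 2 ('bb')
  [11] 5/18 → 3 ('bbc')
  [12] 18/6 → 1 ('b')
  [13] 6/16 → 2 ('bc')
  [14] 16/19 → 2 ('bc')
  [15] 19/22 → 0 ('')
  [16] 22/9 → 1 ('c')
  [17] 9/7 → 2 ('ca')
  [18] 7/0 → 1 ('c')
  [19] 0/4 → 3 ('cbb')
  [20] 4/17 → 4 ('cbbc')
  [21] 17/21 → 1 ('c')
  [22] 21/20 → 2 ('cc')

n(n+1)/2 = 23·24/2 = 276
Σ LCP = 0 + 2 + 2 + 1 + 2 + 0 + 3 + 2 + 1 + 3 + 2 + 3 + 1 + 2 + 2 + 0 + 1 + 2 + 1 + 3 + 4 + 1 + 2 = 40
distinct = 276 − 40 = 236

236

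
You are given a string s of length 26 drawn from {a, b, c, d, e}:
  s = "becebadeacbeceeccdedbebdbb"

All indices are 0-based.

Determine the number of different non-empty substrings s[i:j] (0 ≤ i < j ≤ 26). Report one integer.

rank | idx | suffix
   0 |   8 | acbeceeccdedbebdbb
   1 |   5 | adeacbeceeccdedbebdbb
   2 |  25 | b
   3 |   4 | badeacbeceeccdedbebdbb
   4 |  24 | bb
   5 |  22 | bdbb
   6 |  20 | bebdbb
   7 |   0 | becebadeacbeceeccdedbebdbb
   8 |  10 | beceeccdedbebdbb
   9 |   9 | cbeceeccdedbebdbb
  10 |  15 | ccdedbebdbb
  11 |  16 | cdedbebdbb
  12 |   2 | cebadeacbeceeccdedbebdbb
  13 |  12 | ceeccdedbebdbb
  14 |  23 | dbb
  15 |  19 | dbebdbb
  16 |   6 | deacbeceeccdedbebdbb
  17 |  17 | dedbebdbb
  18 |   7 | eacbeceeccdedbebdbb
  19 |   3 | ebadeacbeceeccdedbebdbb
  20 |  21 | ebdbb
  21 |  14 | eccdedbebdbb
  22 |   1 | ecebadeacbeceeccdedbebdbb
  23 |  11 | eceeccdedbebdbb
  24 |  18 | edbebdbb
  25 |  13 | eeccdedbebdbb

SA = [8, 5, 25, 4, 24, 22, 20, 0, 10, 9, 15, 16, 2, 12, 23, 19, 6, 17, 7, 3, 21, 14, 1, 11, 18, 13]
rank  pair      lcp
   1  s[8:],s[5:]  1  'a'
   2  s[5:],s[25:]  0  ''
   3  s[25:],s[4:]  1  'b'
   4  s[4:],s[24:]  1  'b'
   5  s[24:],s[22:]  1  'b'
   6  s[22:],s[20:]  1  'b'
   7  s[20:],s[0:]  2  'be'
   8  s[0:],s[10:]  4  'bece'
   9  s[10:],s[9:]  0  ''
  10  s[9:],s[15:]  1  'c'
  11  s[15:],s[16:]  1  'c'
  12  s[16:],s[2:]  1  'c'
  13  s[2:],s[12:]  2  'ce'
  14  s[12:],s[23:]  0  ''
  15  s[23:],s[19:]  2  'db'
  16  s[19:],s[6:]  1  'd'
  17  s[6:],s[17:]  2  'de'
  18  s[17:],s[7:]  0  ''
  19  s[7:],s[3:]  1  'e'
  20  s[3:],s[21:]  2  'eb'
  21  s[21:],s[14:]  1  'e'
  22  s[14:],s[1:]  2  'ec'
  23  s[1:],s[11:]  3  'ece'
  24  s[11:],s[18:]  1  'e'
  25  s[18:],s[13:]  1  'e'

n(n+1)/2 = 26·27/2 = 351
Σ LCP = 0 + 1 + 0 + 1 + 1 + 1 + 1 + 2 + 4 + 0 + 1 + 1 + 1 + 2 + 0 + 2 + 1 + 2 + 0 + 1 + 2 + 1 + 2 + 3 + 1 + 1 = 32
distinct = 351 − 32 = 319

319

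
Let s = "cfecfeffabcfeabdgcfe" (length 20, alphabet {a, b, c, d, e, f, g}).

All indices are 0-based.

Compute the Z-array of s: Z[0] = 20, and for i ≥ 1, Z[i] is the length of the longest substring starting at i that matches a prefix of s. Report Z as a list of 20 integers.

[20, 0, 0, 3, 0, 0, 0, 0, 0, 0, 3, 0, 0, 0, 0, 0, 0, 3, 0, 0]

Z[0]=20
i=1: outside box; Z[1]=0
i=2: outside box; Z[2]=0
i=3: outside box; Z[3]=3 scan→box=[3,6)
i=4: min(r-i=2, Z[1]=0)=0; Z[4]=0
i=5: min(r-i=1, Z[2]=0)=0; Z[5]=0
i=6: outside box; Z[6]=0
i=7: outside box; Z[7]=0
i=8: outside box; Z[8]=0
i=9: outside box; Z[9]=0
i=10: outside box; Z[10]=3 scan→box=[10,13)
i=11: min(r-i=2, Z[1]=0)=0; Z[11]=0
i=12: min(r-i=1, Z[2]=0)=0; Z[12]=0
i=13: outside box; Z[13]=0
i=14: outside box; Z[14]=0
i=15: outside box; Z[15]=0
i=16: outside box; Z[16]=0
i=17: outside box; Z[17]=3 scan→box=[17,20)
i=18: min(r-i=2, Z[1]=0)=0; Z[18]=0
i=19: min(r-i=1, Z[2]=0)=0; Z[19]=0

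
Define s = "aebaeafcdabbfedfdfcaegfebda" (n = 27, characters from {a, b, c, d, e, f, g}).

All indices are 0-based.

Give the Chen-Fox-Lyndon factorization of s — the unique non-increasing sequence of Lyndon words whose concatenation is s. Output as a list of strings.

emit factor 1: 'aeb' (i=0, period=3)
emit factor 2: 'aeafcd' (i=3, period=6)
emit factor 3: 'abbfedfdfcaegfebd' (i=9, period=17)
emit factor 4: 'a' (i=26, period=1)

["aeb", "aeafcd", "abbfedfdfcaegfebd", "a"]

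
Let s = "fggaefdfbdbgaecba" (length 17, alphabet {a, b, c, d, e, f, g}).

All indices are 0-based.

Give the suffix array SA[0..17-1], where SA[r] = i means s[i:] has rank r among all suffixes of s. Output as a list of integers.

[16, 12, 3, 15, 8, 10, 14, 9, 6, 13, 4, 7, 5, 0, 11, 2, 1]

sorted suffixes:
  #0 SA[0]=16  'a'
  #1 SA[1]=12  'aecba'
  #2 SA[2]=3  'aefdfbdbgaecba'
  #3 SA[3]=15  'ba'
  #4 SA[4]=8  'bdbgaecba'
  #5 SA[5]=10  'bgaecba'
  #6 SA[6]=14  'cba'
  #7 SA[7]=9  'dbgaecba'
  #8 SA[8]=6  'dfbdbgaecba'
  #9 SA[9]=13  'ecba'
  #10 SA[10]=4  'efdfbdbgaecba'
  #11 SA[11]=7  'fbdbgaecba'
  #12 SA[12]=5  'fdfbdbgaecba'
  #13 SA[13]=0  'fggaefdfbdbgaecba'
  #14 SA[14]=11  'gaecba'
  #15 SA[15]=2  'gaefdfbdbgaecba'
  #16 SA[16]=1  'ggaefdfbdbgaecba'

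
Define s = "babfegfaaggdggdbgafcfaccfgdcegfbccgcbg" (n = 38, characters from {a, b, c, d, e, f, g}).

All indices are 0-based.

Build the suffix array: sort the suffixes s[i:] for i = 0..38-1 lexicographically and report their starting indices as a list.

[7, 1, 21, 17, 8, 0, 31, 2, 36, 15, 35, 22, 32, 27, 19, 23, 33, 14, 26, 11, 4, 28, 6, 20, 30, 18, 3, 24, 37, 16, 34, 13, 25, 10, 5, 29, 12, 9]

sorted suffixes:
  #0 SA[0]=7  'aaggdggdbgafcfaccfgdcegfbccgcbg'
  #1 SA[1]=1  'abfegfaaggdggdbgafcfaccfgdcegfbccgcbg'
  #2 SA[2]=21  'accfgdcegfbccgcbg'
  #3 SA[3]=17  'afcfaccfgdcegfbccgcbg'
  #4 SA[4]=8  'aggdggdbgafcfaccfgdcegfbccgcbg'
  #5 SA[5]=0  'babfegfaaggdggdbgafcfaccfgdcegfbccgcbg'
  #6 SA[6]=31  'bccgcbg'
  #7 SA[7]=2  'bfegfaaggdggdbgafcfaccfgdcegfbccgcbg'
  #8 SA[8]=36  'bg'
  #9 SA[9]=15  'bgafcfaccfgdcegfbccgcbg'
  #10 SA[10]=35  'cbg'
  #11 SA[11]=22  'ccfgdcegfbccgcbg'
  #12 SA[12]=32  'ccgcbg'
  #13 SA[13]=27  'cegfbccgcbg'
  #14 SA[14]=19  'cfaccfgdcegfbccgcbg'
  #15 SA[15]=23  'cfgdcegfbccgcbg'
  #16 SA[16]=33  'cgcbg'
  #17 SA[17]=14  'dbgafcfaccfgdcegfbccgcbg'
  #18 SA[18]=26  'dcegfbccgcbg'
  #19 SA[19]=11  'dggdbgafcfaccfgdcegfbccgcbg'
  #20 SA[20]=4  'egfaaggdggdbgafcfaccfgdcegfbccgcbg'
  #21 SA[21]=28  'egfbccgcbg'
  #22 SA[22]=6  'faaggdggdbgafcfaccfgdcegfbccgcbg'
  #23 SA[23]=20  'faccfgdcegfbccgcbg'
  #24 SA[24]=30  'fbccgcbg'
  #25 SA[25]=18  'fcfaccfgdcegfbccgcbg'
  #26 SA[26]=3  'fegfaaggdggdbgafcfaccfgdcegfbccgcbg'
  #27 SA[27]=24  'fgdcegfbccgcbg'
  #28 SA[28]=37  'g'
  #29 SA[29]=16  'gafcfaccfgdcegfbccgcbg'
  #30 SA[30]=34  'gcbg'
  #31 SA[31]=13  'gdbgafcfaccfgdcegfbccgcbg'
  #32 SA[32]=25  'gdcegfbccgcbg'
  #33 SA[33]=10  'gdggdbgafcfaccfgdcegfbccgcbg'
  #34 SA[34]=5  'gfaaggdggdbgafcfaccfgdcegfbccgcbg'
  #35 SA[35]=29  'gfbccgcbg'
  #36 SA[36]=12  'ggdbgafcfaccfgdcegfbccgcbg'
  #37 SA[37]=9  'ggdggdbgafcfaccfgdcegfbccgcbg'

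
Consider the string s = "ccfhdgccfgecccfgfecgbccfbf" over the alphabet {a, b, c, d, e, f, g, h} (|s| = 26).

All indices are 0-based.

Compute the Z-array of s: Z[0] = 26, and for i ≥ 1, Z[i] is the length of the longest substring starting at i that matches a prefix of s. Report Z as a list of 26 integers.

Z[0]=26
i=1: i≥r, start 0; Z[1]=1 scan→box=[1,2)
i=2: i≥r, start 0; Z[2]=0
i=3: i≥r, start 0; Z[3]=0
i=4: i≥r, start 0; Z[4]=0
i=5: i≥r, start 0; Z[5]=0
i=6: i≥r, start 0; Z[6]=3 scan→box=[6,9)
i=7: min(r-i=2, Z[1]=1)=1; Z[7]=1
i=8: min(r-i=1, Z[2]=0)=0; Z[8]=0
i=9: i≥r, start 0; Z[9]=0
i=10: i≥r, start 0; Z[10]=0
i=11: i≥r, start 0; Z[11]=2 scan→box=[11,13)
i=12: min(r-i=1, Z[1]=1)=1; Z[12]=3 scan→box=[12,15)
i=13: min(r-i=2, Z[1]=1)=1; Z[13]=1
i=14: min(r-i=1, Z[2]=0)=0; Z[14]=0
i=15: i≥r, start 0; Z[15]=0
i=16: i≥r, start 0; Z[16]=0
i=17: i≥r, start 0; Z[17]=0
i=18: i≥r, start 0; Z[18]=1 scan→box=[18,19)
i=19: i≥r, start 0; Z[19]=0
i=20: i≥r, start 0; Z[20]=0
i=21: i≥r, start 0; Z[21]=3 scan→box=[21,24)
i=22: min(r-i=2, Z[1]=1)=1; Z[22]=1
i=23: min(r-i=1, Z[2]=0)=0; Z[23]=0
i=24: i≥r, start 0; Z[24]=0
i=25: i≥r, start 0; Z[25]=0

[26, 1, 0, 0, 0, 0, 3, 1, 0, 0, 0, 2, 3, 1, 0, 0, 0, 0, 1, 0, 0, 3, 1, 0, 0, 0]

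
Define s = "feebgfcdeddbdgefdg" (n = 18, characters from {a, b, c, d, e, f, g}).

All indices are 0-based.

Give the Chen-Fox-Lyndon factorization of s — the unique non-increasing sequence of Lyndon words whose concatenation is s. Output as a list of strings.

["f", "e", "e", "bgfcdedd", "bdgefdg"]

emit factor 1: 'f' (i=0, period=1)
emit factor 2: 'e' (i=1, period=1)
emit factor 3: 'e' (i=2, period=1)
emit factor 4: 'bgfcdedd' (i=3, period=8)
emit factor 5: 'bdgefdg' (i=11, period=7)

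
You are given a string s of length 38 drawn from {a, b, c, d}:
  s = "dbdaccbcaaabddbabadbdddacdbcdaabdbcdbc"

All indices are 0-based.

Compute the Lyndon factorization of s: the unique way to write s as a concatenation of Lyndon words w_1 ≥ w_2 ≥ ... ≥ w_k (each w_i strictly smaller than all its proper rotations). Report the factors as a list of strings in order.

emit factor 1: 'd' (i=0, period=1)
emit factor 2: 'bd' (i=1, period=2)
emit factor 3: 'accbc' (i=3, period=5)
emit factor 4: 'aaabddbabadbdddacdbcdaabdbcdbc' (i=8, period=30)

["d", "bd", "accbc", "aaabddbabadbdddacdbcdaabdbcdbc"]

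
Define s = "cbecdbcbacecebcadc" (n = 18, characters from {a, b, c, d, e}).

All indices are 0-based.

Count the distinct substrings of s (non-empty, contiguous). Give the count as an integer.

rank | idx | suffix
   0 |   8 | acecebcadc
   1 |  15 | adc
   2 |   7 | bacecebcadc
   3 |  13 | bcadc
   4 |   5 | bcbacecebcadc
   5 |   1 | becdbcbacecebcadc
   6 |  17 | c
   7 |  14 | cadc
   8 |   6 | cbacecebcadc
   9 |   0 | cbecdbcbacecebcadc
  10 |   3 | cdbcbacecebcadc
  11 |  11 | cebcadc
  12 |   9 | cecebcadc
  13 |   4 | dbcbacecebcadc
  14 |  16 | dc
  15 |  12 | ebcadc
  16 |   2 | ecdbcbacecebcadc
  17 |  10 | ecebcadc

SA = [8, 15, 7, 13, 5, 1, 17, 14, 6, 0, 3, 11, 9, 4, 16, 12, 2, 10]
i: (SA[i-1],SA[i]) lcp shared
  1: (8,15) 1 'a'
  2: (15,7) 0 ''
  3: (7,13) 1 'b'
  4: (13,5) 2 'bc'
  5: (5,1) 1 'b'
  6: (1,17) 0 ''
  7: (17,14) 1 'c'
  8: (14,6) 1 'c'
  9: (6,0) 2 'cb'
  10: (0,3) 1 'c'
  11: (3,11) 1 'c'
  12: (11,9) 2 'ce'
  13: (9,4) 0 ''
  14: (4,16) 1 'd'
  15: (16,12) 0 ''
  16: (12,2) 1 'e'
  17: (2,10) 2 'ec'

n(n+1)/2 = 18·19/2 = 171
Σ LCP = 0 + 1 + 0 + 1 + 2 + 1 + 0 + 1 + 1 + 2 + 1 + 1 + 2 + 0 + 1 + 0 + 1 + 2 = 17
distinct = 171 − 17 = 154

154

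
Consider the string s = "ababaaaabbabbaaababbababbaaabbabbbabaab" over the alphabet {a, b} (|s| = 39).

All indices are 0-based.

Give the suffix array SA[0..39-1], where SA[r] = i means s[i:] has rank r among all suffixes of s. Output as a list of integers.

[4, 13, 5, 25, 36, 14, 6, 26, 37, 2, 34, 0, 20, 15, 10, 22, 17, 7, 27, 30, 38, 3, 12, 24, 35, 1, 33, 19, 9, 21, 16, 29, 11, 23, 32, 18, 8, 28, 31]

rank | idx | suffix
   0 |   4 | aaaabbabbaaababbababbaaabbabbbabaab
   1 |  13 | aaababbababbaaabbabbbabaab
   2 |   5 | aaabbabbaaababbababbaaabbabbbabaab
   3 |  25 | aaabbabbbabaab
   4 |  36 | aab
   5 |  14 | aababbababbaaabbabbbabaab
   6 |   6 | aabbabbaaababbababbaaabbabbbabaab
   7 |  26 | aabbabbbabaab
   8 |  37 | ab
   9 |   2 | abaaaabbabbaaababbababbaaabbabbbabaab
  10 |  34 | abaab
  11 |   0 | ababaaaabbabbaaababbababbaaabbabbbabaab
  12 |  20 | ababbaaabbabbbabaab
  13 |  15 | ababbababbaaabbabbbabaab
  14 |  10 | abbaaababbababbaaabbabbbabaab
  15 |  22 | abbaaabbabbbabaab
  16 |  17 | abbababbaaabbabbbabaab
  17 |   7 | abbabbaaababbababbaaabbabbbabaab
  18 |  27 | abbabbbabaab
  19 |  30 | abbbabaab
  20 |  38 | b
  21 |   3 | baaaabbabbaaababbababbaaabbabbbabaab
  22 |  12 | baaababbababbaaabbabbbabaab
  23 |  24 | baaabbabbbabaab
  24 |  35 | baab
  25 |   1 | babaaaabbabbaaababbababbaaabbabbbabaab
  26 |  33 | babaab
  27 |  19 | bababbaaabbabbbabaab
  28 |   9 | babbaaababbababbaaabbabbbabaab
  29 |  21 | babbaaabbabbbabaab
  30 |  16 | babbababbaaabbabbbabaab
  31 |  29 | babbbabaab
  32 |  11 | bbaaababbababbaaabbabbbabaab
  33 |  23 | bbaaabbabbbabaab
  34 |  32 | bbabaab
  35 |  18 | bbababbaaabbabbbabaab
  36 |   8 | bbabbaaababbababbaaabbabbbabaab
  37 |  28 | bbabbbabaab
  38 |  31 | bbbabaab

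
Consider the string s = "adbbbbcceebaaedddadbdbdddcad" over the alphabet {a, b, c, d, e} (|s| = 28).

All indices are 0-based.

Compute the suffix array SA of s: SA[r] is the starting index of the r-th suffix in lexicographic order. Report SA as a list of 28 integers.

[11, 26, 0, 17, 12, 10, 2, 3, 4, 5, 19, 21, 25, 6, 7, 27, 16, 1, 18, 20, 24, 15, 23, 14, 22, 9, 13, 8]

rank→(start, suffix):
  0 → (11, 'aaedddadbdbdddcad')
  1 → (26, 'ad')
  2 → (0, 'adbbbbcceebaaedddadbdbdddcad')
  3 → (17, 'adbdbdddcad')
  4 → (12, 'aedddadbdbdddcad')
  5 → (10, 'baaedddadbdbdddcad')
  6 → (2, 'bbbbcceebaaedddadbdbdddcad')
  7 → (3, 'bbbcceebaaedddadbdbdddcad')
  8 → (4, 'bbcceebaaedddadbdbdddcad')
  9 → (5, 'bcceebaaedddadbdbdddcad')
  10 → (19, 'bdbdddcad')
  11 → (21, 'bdddcad')
  12 → (25, 'cad')
  13 → (6, 'cceebaaedddadbdbdddcad')
  14 → (7, 'ceebaaedddadbdbdddcad')
  15 → (27, 'd')
  16 → (16, 'dadbdbdddcad')
  17 → (1, 'dbbbbcceebaaedddadbdbdddcad')
  18 → (18, 'dbdbdddcad')
  19 → (20, 'dbdddcad')
  20 → (24, 'dcad')
  21 → (15, 'ddadbdbdddcad')
  22 → (23, 'ddcad')
  23 → (14, 'dddadbdbdddcad')
  24 → (22, 'dddcad')
  25 → (9, 'ebaaedddadbdbdddcad')
  26 → (13, 'edddadbdbdddcad')
  27 → (8, 'eebaaedddadbdbdddcad')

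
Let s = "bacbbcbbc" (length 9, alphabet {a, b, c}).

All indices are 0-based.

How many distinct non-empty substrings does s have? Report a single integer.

sorted suffixes:
  #0 SA[0]=1  'acbbcbbc'
  #1 SA[1]=0  'bacbbcbbc'
  #2 SA[2]=6  'bbc'
  #3 SA[3]=3  'bbcbbc'
  #4 SA[4]=7  'bc'
  #5 SA[5]=4  'bcbbc'
  #6 SA[6]=8  'c'
  #7 SA[7]=5  'cbbc'
  #8 SA[8]=2  'cbbcbbc'

SA = [1, 0, 6, 3, 7, 4, 8, 5, 2]
i: (SA[i-1],SA[i]) lcp shared
  1: (1,0) 0 ''
  2: (0,6) 1 'b'
  3: (6,3) 3 'bbc'
  4: (3,7) 1 'b'
  5: (7,4) 2 'bc'
  6: (4,8) 0 ''
  7: (8,5) 1 'c'
  8: (5,2) 4 'cbbc'

n(n+1)/2 = 9·10/2 = 45
Σ LCP = 0 + 0 + 1 + 3 + 1 + 2 + 0 + 1 + 4 = 12
distinct = 45 − 12 = 33

33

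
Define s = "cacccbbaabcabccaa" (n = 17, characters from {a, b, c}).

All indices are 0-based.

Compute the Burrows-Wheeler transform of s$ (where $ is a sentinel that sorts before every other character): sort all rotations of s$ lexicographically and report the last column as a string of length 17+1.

aacbaccbcaacb$cbca

rank  rotation            last
    0  $cacccbbaabcabccaa  a
    1  a$cacccbbaabcabcca  a
    2  aa$cacccbbaabcabcc  c
    3  aabcabccaa$cacccbb  b
    4  abcabccaa$cacccbba  a
    5  abccaa$cacccbbaabc  c
    6  acccbbaabcabccaa$c  c
    7  baabcabccaa$cacccb  b
    8  bbaabcabccaa$caccc  c
    9  bcabccaa$cacccbbaa  a
   10  bccaa$cacccbbaabca  a
   11  caa$cacccbbaabcabc  c
   12  cabccaa$cacccbbaab  b
   13  cacccbbaabcabccaa$  $
   14  cbbaabcabccaa$cacc  c
   15  ccaa$cacccbbaabcab  b
   16  ccbbaabcabccaa$cac  c
   17  cccbbaabcabccaa$ca  a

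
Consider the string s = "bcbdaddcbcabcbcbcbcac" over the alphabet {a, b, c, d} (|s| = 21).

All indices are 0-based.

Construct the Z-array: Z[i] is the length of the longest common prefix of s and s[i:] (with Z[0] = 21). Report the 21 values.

Z[0]=21
i=1: fresh scan; Z[1]=0
i=2: fresh scan; Z[2]=1 grow→box=[2,3)
i=3: fresh scan; Z[3]=0
i=4: fresh scan; Z[4]=0
i=5: fresh scan; Z[5]=0
i=6: fresh scan; Z[6]=0
i=7: fresh scan; Z[7]=0
i=8: fresh scan; Z[8]=2 grow→box=[8,10)
i=9: min(r-i=1, Z[1]=0)=0; Z[9]=0
i=10: fresh scan; Z[10]=0
i=11: fresh scan; Z[11]=3 grow→box=[11,14)
i=12: min(r-i=2, Z[1]=0)=0; Z[12]=0
i=13: min(r-i=1, Z[2]=1)=1; Z[13]=3 grow→box=[13,16)
i=14: min(r-i=2, Z[1]=0)=0; Z[14]=0
i=15: min(r-i=1, Z[2]=1)=1; Z[15]=3 grow→box=[15,18)
i=16: min(r-i=2, Z[1]=0)=0; Z[16]=0
i=17: min(r-i=1, Z[2]=1)=1; Z[17]=2 grow→box=[17,19)
i=18: min(r-i=1, Z[1]=0)=0; Z[18]=0
i=19: fresh scan; Z[19]=0
i=20: fresh scan; Z[20]=0

[21, 0, 1, 0, 0, 0, 0, 0, 2, 0, 0, 3, 0, 3, 0, 3, 0, 2, 0, 0, 0]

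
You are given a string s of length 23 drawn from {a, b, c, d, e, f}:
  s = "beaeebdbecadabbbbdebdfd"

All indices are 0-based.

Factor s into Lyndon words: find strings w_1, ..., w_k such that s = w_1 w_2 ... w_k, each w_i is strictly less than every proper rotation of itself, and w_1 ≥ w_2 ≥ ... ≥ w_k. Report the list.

emit factor 1: 'be' (i=0, period=2)
emit factor 2: 'aeebdbec' (i=2, period=8)
emit factor 3: 'ad' (i=10, period=2)
emit factor 4: 'abbbbdebdfd' (i=12, period=11)

["be", "aeebdbec", "ad", "abbbbdebdfd"]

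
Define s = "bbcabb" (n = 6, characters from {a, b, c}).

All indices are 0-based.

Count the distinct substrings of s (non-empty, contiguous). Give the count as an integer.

17

sorted suffixes:
  #0 SA[0]=3  'abb'
  #1 SA[1]=5  'b'
  #2 SA[2]=4  'bb'
  #3 SA[3]=0  'bbcabb'
  #4 SA[4]=1  'bcabb'
  #5 SA[5]=2  'cabb'

SA = [3, 5, 4, 0, 1, 2]
[i] adj suffixes → lcp
  [1] 3/5 → 0 ('')
  [2] 5/4 → 1 ('b')
  [3] 4/0 → 2 ('bb')
  [4] 0/1 → 1 ('b')
  [5] 1/2 → 0 ('')

n(n+1)/2 = 6·7/2 = 21
Σ LCP = 0 + 0 + 1 + 2 + 1 + 0 = 4
distinct = 21 − 4 = 17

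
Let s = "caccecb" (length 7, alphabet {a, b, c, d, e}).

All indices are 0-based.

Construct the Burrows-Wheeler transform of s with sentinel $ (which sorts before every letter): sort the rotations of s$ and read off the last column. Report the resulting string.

bcc$eacc

rank  rotation  last
    0  $caccecb  b
    1  accecb$c  c
    2  b$caccec  c
    3  caccecb$  $
    4  cb$cacce  e
    5  ccecb$ca  a
    6  cecb$cac  c
    7  ecb$cacc  c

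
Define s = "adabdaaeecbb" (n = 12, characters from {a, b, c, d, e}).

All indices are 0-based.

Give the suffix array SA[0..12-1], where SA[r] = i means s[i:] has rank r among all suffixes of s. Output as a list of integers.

[5, 2, 0, 6, 11, 10, 3, 9, 4, 1, 8, 7]

rank | idx | suffix
   0 |   5 | aaeecbb
   1 |   2 | abdaaeecbb
   2 |   0 | adabdaaeecbb
   3 |   6 | aeecbb
   4 |  11 | b
   5 |  10 | bb
   6 |   3 | bdaaeecbb
   7 |   9 | cbb
   8 |   4 | daaeecbb
   9 |   1 | dabdaaeecbb
  10 |   8 | ecbb
  11 |   7 | eecbb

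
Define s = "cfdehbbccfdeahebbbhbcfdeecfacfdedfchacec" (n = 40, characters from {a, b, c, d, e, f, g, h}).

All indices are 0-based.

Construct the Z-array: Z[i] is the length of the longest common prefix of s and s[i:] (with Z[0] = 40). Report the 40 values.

[40, 0, 0, 0, 0, 0, 0, 1, 4, 0, 0, 0, 0, 0, 0, 0, 0, 0, 0, 0, 4, 0, 0, 0, 0, 2, 0, 0, 4, 0, 0, 0, 0, 0, 1, 0, 0, 1, 0, 1]

Z[0]=40
i=1: outside box; Z[1]=0
i=2: outside box; Z[2]=0
i=3: outside box; Z[3]=0
i=4: outside box; Z[4]=0
i=5: outside box; Z[5]=0
i=6: outside box; Z[6]=0
i=7: outside box; Z[7]=1 scan→box=[7,8)
i=8: outside box; Z[8]=4 scan→box=[8,12)
i=9: min(r-i=3, Z[1]=0)=0; Z[9]=0
i=10: min(r-i=2, Z[2]=0)=0; Z[10]=0
i=11: min(r-i=1, Z[3]=0)=0; Z[11]=0
i=12: outside box; Z[12]=0
i=13: outside box; Z[13]=0
i=14: outside box; Z[14]=0
i=15: outside box; Z[15]=0
i=16: outside box; Z[16]=0
i=17: outside box; Z[17]=0
i=18: outside box; Z[18]=0
i=19: outside box; Z[19]=0
i=20: outside box; Z[20]=4 scan→box=[20,24)
i=21: min(r-i=3, Z[1]=0)=0; Z[21]=0
i=22: min(r-i=2, Z[2]=0)=0; Z[22]=0
i=23: min(r-i=1, Z[3]=0)=0; Z[23]=0
i=24: outside box; Z[24]=0
i=25: outside box; Z[25]=2 scan→box=[25,27)
i=26: min(r-i=1, Z[1]=0)=0; Z[26]=0
i=27: outside box; Z[27]=0
i=28: outside box; Z[28]=4 scan→box=[28,32)
i=29: min(r-i=3, Z[1]=0)=0; Z[29]=0
i=30: min(r-i=2, Z[2]=0)=0; Z[30]=0
i=31: min(r-i=1, Z[3]=0)=0; Z[31]=0
i=32: outside box; Z[32]=0
i=33: outside box; Z[33]=0
i=34: outside box; Z[34]=1 scan→box=[34,35)
i=35: outside box; Z[35]=0
i=36: outside box; Z[36]=0
i=37: outside box; Z[37]=1 scan→box=[37,38)
i=38: outside box; Z[38]=0
i=39: outside box; Z[39]=1 scan→box=[39,40)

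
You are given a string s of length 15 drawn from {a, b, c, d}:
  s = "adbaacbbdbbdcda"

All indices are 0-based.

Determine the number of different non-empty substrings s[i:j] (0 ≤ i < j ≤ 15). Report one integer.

105

sorted suffixes:
  #0 SA[0]=14  'a'
  #1 SA[1]=3  'aacbbdbbdcda'
  #2 SA[2]=4  'acbbdbbdcda'
  #3 SA[3]=0  'adbaacbbdbbdcda'
  #4 SA[4]=2  'baacbbdbbdcda'
  #5 SA[5]=6  'bbdbbdcda'
  #6 SA[6]=9  'bbdcda'
  #7 SA[7]=7  'bdbbdcda'
  #8 SA[8]=10  'bdcda'
  #9 SA[9]=5  'cbbdbbdcda'
  #10 SA[10]=12  'cda'
  #11 SA[11]=13  'da'
  #12 SA[12]=1  'dbaacbbdbbdcda'
  #13 SA[13]=8  'dbbdcda'
  #14 SA[14]=11  'dcda'

SA = [14, 3, 4, 0, 2, 6, 9, 7, 10, 5, 12, 13, 1, 8, 11]
[i] adj suffixes → lcp
  [1] 14/3 → 1 ('a')
  [2] 3/4 → 1 ('a')
  [3] 4/0 → 1 ('a')
  [4] 0/2 → 0 ('')
  [5] 2/6 → 1 ('b')
  [6] 6/9 → 3 ('bbd')
  [7] 9/7 → 1 ('b')
  [8] 7/10 → 2 ('bd')
  [9] 10/5 → 0 ('')
  [10] 5/12 → 1 ('c')
  [11] 12/13 → 0 ('')
  [12] 13/1 → 1 ('d')
  [13] 1/8 → 2 ('db')
  [14] 8/11 → 1 ('d')

n(n+1)/2 = 15·16/2 = 120
Σ LCP = 0 + 1 + 1 + 1 + 0 + 1 + 3 + 1 + 2 + 0 + 1 + 0 + 1 + 2 + 1 = 15
distinct = 120 − 15 = 105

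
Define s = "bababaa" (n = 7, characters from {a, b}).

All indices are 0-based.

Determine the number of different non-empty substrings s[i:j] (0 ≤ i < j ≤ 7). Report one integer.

rank | idx | suffix
   0 |   6 | a
   1 |   5 | aa
   2 |   3 | abaa
   3 |   1 | ababaa
   4 |   4 | baa
   5 |   2 | babaa
   6 |   0 | bababaa

SA = [6, 5, 3, 1, 4, 2, 0]
i: (SA[i-1],SA[i]) lcp shared
  1: (6,5) 1 'a'
  2: (5,3) 1 'a'
  3: (3,1) 3 'aba'
  4: (1,4) 0 ''
  5: (4,2) 2 'ba'
  6: (2,0) 4 'baba'

n(n+1)/2 = 7·8/2 = 28
Σ LCP = 0 + 1 + 1 + 3 + 0 + 2 + 4 = 11
distinct = 28 − 11 = 17

17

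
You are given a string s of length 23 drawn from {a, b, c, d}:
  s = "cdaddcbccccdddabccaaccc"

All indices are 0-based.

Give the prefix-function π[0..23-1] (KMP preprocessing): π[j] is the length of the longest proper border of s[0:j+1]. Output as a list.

[0, 0, 0, 0, 0, 1, 0, 1, 1, 1, 1, 2, 0, 0, 0, 0, 1, 1, 0, 0, 1, 1, 1]

π[0] = 0
j=1 s[j]='d': π[1]=0 (border '')
j=2 s[j]='a': π[2]=0 (border '')
j=3 s[j]='d': π[3]=0 (border '')
j=4 s[j]='d': π[4]=0 (border '')
j=5 s[j]='c': π[5]=1 (border 'c')
j=6 s[j]='b': k: 1→0; π[6]=0 (border '')
j=7 s[j]='c': π[7]=1 (border 'c')
j=8 s[j]='c': k: 1→0; π[8]=1 (border 'c')
j=9 s[j]='c': k: 1→0; π[9]=1 (border 'c')
j=10 s[j]='c': k: 1→0; π[10]=1 (border 'c')
j=11 s[j]='d': π[11]=2 (border 'cd')
j=12 s[j]='d': k: 2→0; π[12]=0 (border '')
j=13 s[j]='d': π[13]=0 (border '')
j=14 s[j]='a': π[14]=0 (border '')
j=15 s[j]='b': π[15]=0 (border '')
j=16 s[j]='c': π[16]=1 (border 'c')
j=17 s[j]='c': k: 1→0; π[17]=1 (border 'c')
j=18 s[j]='a': k: 1→0; π[18]=0 (border '')
j=19 s[j]='a': π[19]=0 (border '')
j=20 s[j]='c': π[20]=1 (border 'c')
j=21 s[j]='c': k: 1→0; π[21]=1 (border 'c')
j=22 s[j]='c': k: 1→0; π[22]=1 (border 'c')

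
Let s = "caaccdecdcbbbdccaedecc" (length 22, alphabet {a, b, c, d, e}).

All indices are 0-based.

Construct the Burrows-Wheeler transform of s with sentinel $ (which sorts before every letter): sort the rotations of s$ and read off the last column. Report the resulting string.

rank  rotation                 last
    0  $caaccdecdcbbbdccaedecc  c
    1  aaccdecdcbbbdccaedecc$c  c
    2  accdecdcbbbdccaedecc$ca  a
    3  aedecc$caaccdecdcbbbdcc  c
    4  bbbdccaedecc$caaccdecdc  c
    5  bbdccaedecc$caaccdecdcb  b
    6  bdccaedecc$caaccdecdcbb  b
    7  c$caaccdecdcbbbdccaedec  c
    8  caaccdecdcbbbdccaedecc$  $
    9  caedecc$caaccdecdcbbbdc  c
   10  cbbbdccaedecc$caaccdecd  d
   11  cc$caaccdecdcbbbdccaede  e
   12  ccaedecc$caaccdecdcbbbd  d
   13  ccdecdcbbbdccaedecc$caa  a
   14  cdcbbbdccaedecc$caaccde  e
   15  cdecdcbbbdccaedecc$caac  c
   16  dcbbbdccaedecc$caaccdec  c
   17  dccaedecc$caaccdecdcbbb  b
   18  decc$caaccdecdcbbbdccae  e
   19  decdcbbbdccaedecc$caacc  c
   20  ecc$caaccdecdcbbbdccaed  d
   21  ecdcbbbdccaedecc$caaccd  d
   22  edecc$caaccdecdcbbbdcca  a

ccaccbbc$cdedaeccbecdda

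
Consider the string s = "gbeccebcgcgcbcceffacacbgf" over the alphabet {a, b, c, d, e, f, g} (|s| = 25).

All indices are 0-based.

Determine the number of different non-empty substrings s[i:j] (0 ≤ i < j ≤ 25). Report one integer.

297

rank | idx | suffix
   0 |  18 | acacbgf
   1 |  20 | acbgf
   2 |  12 | bcceffacacbgf
   3 |   6 | bcgcgcbcceffacacbgf
   4 |   1 | beccebcgcgcbcceffacacbgf
   5 |  22 | bgf
   6 |  19 | cacbgf
   7 |  11 | cbcceffacacbgf
   8 |  21 | cbgf
   9 |   3 | ccebcgcgcbcceffacacbgf
  10 |  13 | cceffacacbgf
  11 |   4 | cebcgcgcbcceffacacbgf
  12 |  14 | ceffacacbgf
  13 |   9 | cgcbcceffacacbgf
  14 |   7 | cgcgcbcceffacacbgf
  15 |   5 | ebcgcgcbcceffacacbgf
  16 |   2 | eccebcgcgcbcceffacacbgf
  17 |  15 | effacacbgf
  18 |  24 | f
  19 |  17 | facacbgf
  20 |  16 | ffacacbgf
  21 |   0 | gbeccebcgcgcbcceffacacbgf
  22 |  10 | gcbcceffacacbgf
  23 |   8 | gcgcbcceffacacbgf
  24 |  23 | gf

SA = [18, 20, 12, 6, 1, 22, 19, 11, 21, 3, 13, 4, 14, 9, 7, 5, 2, 15, 24, 17, 16, 0, 10, 8, 23]
[i] adj suffixes → lcp
  [1] 18/20 → 2 ('ac')
  [2] 20/12 → 0 ('')
  [3] 12/6 → 2 ('bc')
  [4] 6/1 → 1 ('b')
  [5] 1/22 → 1 ('b')
  [6] 22/19 → 0 ('')
  [7] 19/11 → 1 ('c')
  [8] 11/21 → 2 ('cb')
  [9] 21/3 → 1 ('c')
  [10] 3/13 → 3 ('cce')
  [11] 13/4 → 1 ('c')
  [12] 4/14 → 2 ('ce')
  [13] 14/9 → 1 ('c')
  [14] 9/7 → 3 ('cgc')
  [15] 7/5 → 0 ('')
  [16] 5/2 → 1 ('e')
  [17] 2/15 → 1 ('e')
  [18] 15/24 → 0 ('')
  [19] 24/17 → 1 ('f')
  [20] 17/16 → 1 ('f')
  [21] 16/0 → 0 ('')
  [22] 0/10 → 1 ('g')
  [23] 10/8 → 2 ('gc')
  [24] 8/23 → 1 ('g')

n(n+1)/2 = 25·26/2 = 325
Σ LCP = 0 + 2 + 0 + 2 + 1 + 1 + 0 + 1 + 2 + 1 + 3 + 1 + 2 + 1 + 3 + 0 + 1 + 1 + 0 + 1 + 1 + 0 + 1 + 2 + 1 = 28
distinct = 325 − 28 = 297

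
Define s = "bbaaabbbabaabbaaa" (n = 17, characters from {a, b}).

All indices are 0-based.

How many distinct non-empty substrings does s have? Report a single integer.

rank→(start, suffix):
  0 → (16, 'a')
  1 → (15, 'aa')
  2 → (14, 'aaa')
  3 → (2, 'aaabbbabaabbaaa')
  4 → (10, 'aabbaaa')
  5 → (3, 'aabbbabaabbaaa')
  6 → (8, 'abaabbaaa')
  7 → (11, 'abbaaa')
  8 → (4, 'abbbabaabbaaa')
  9 → (13, 'baaa')
  10 → (1, 'baaabbbabaabbaaa')
  11 → (9, 'baabbaaa')
  12 → (7, 'babaabbaaa')
  13 → (12, 'bbaaa')
  14 → (0, 'bbaaabbbabaabbaaa')
  15 → (6, 'bbabaabbaaa')
  16 → (5, 'bbbabaabbaaa')

SA = [16, 15, 14, 2, 10, 3, 8, 11, 4, 13, 1, 9, 7, 12, 0, 6, 5]
i: (SA[i-1],SA[i]) lcp shared
  1: (16,15) 1 'a'
  2: (15,14) 2 'aa'
  3: (14,2) 3 'aaa'
  4: (2,10) 2 'aa'
  5: (10,3) 4 'aabb'
  6: (3,8) 1 'a'
  7: (8,11) 2 'ab'
  8: (11,4) 3 'abb'
  9: (4,13) 0 ''
  10: (13,1) 4 'baaa'
  11: (1,9) 3 'baa'
  12: (9,7) 2 'ba'
  13: (7,12) 1 'b'
  14: (12,0) 5 'bbaaa'
  15: (0,6) 3 'bba'
  16: (6,5) 2 'bb'

n(n+1)/2 = 17·18/2 = 153
Σ LCP = 0 + 1 + 2 + 3 + 2 + 4 + 1 + 2 + 3 + 0 + 4 + 3 + 2 + 1 + 5 + 3 + 2 = 38
distinct = 153 − 38 = 115

115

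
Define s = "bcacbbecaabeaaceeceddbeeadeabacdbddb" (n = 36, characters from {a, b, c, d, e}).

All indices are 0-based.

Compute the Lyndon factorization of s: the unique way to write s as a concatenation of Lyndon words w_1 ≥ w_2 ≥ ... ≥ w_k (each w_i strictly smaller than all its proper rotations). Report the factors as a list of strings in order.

["bc", "acbbec", "aabeaaceeceddbeeadeabacdbddb"]

emit factor 1: 'bc' (i=0, period=2)
emit factor 2: 'acbbec' (i=2, period=6)
emit factor 3: 'aabeaaceeceddbeeadeabacdbddb' (i=8, period=28)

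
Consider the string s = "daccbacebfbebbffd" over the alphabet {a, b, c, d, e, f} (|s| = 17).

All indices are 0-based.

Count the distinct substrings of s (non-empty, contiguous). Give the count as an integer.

139

sorted suffixes:
  #0 SA[0]=1  'accbacebfbebbffd'
  #1 SA[1]=5  'acebfbebbffd'
  #2 SA[2]=4  'bacebfbebbffd'
  #3 SA[3]=12  'bbffd'
  #4 SA[4]=10  'bebbffd'
  #5 SA[5]=8  'bfbebbffd'
  #6 SA[6]=13  'bffd'
  #7 SA[7]=3  'cbacebfbebbffd'
  #8 SA[8]=2  'ccbacebfbebbffd'
  #9 SA[9]=6  'cebfbebbffd'
  #10 SA[10]=16  'd'
  #11 SA[11]=0  'daccbacebfbebbffd'
  #12 SA[12]=11  'ebbffd'
  #13 SA[13]=7  'ebfbebbffd'
  #14 SA[14]=9  'fbebbffd'
  #15 SA[15]=15  'fd'
  #16 SA[16]=14  'ffd'

SA = [1, 5, 4, 12, 10, 8, 13, 3, 2, 6, 16, 0, 11, 7, 9, 15, 14]
rank  pair      lcp
   1  s[1:],s[5:]  2  'ac'
   2  s[5:],s[4:]  0  ''
   3  s[4:],s[12:]  1  'b'
   4  s[12:],s[10:]  1  'b'
   5  s[10:],s[8:]  1  'b'
   6  s[8:],s[13:]  2  'bf'
   7  s[13:],s[3:]  0  ''
   8  s[3:],s[2:]  1  'c'
   9  s[2:],s[6:]  1  'c'
  10  s[6:],s[16:]  0  ''
  11  s[16:],s[0:]  1  'd'
  12  s[0:],s[11:]  0  ''
  13  s[11:],s[7:]  2  'eb'
  14  s[7:],s[9:]  0  ''
  15  s[9:],s[15:]  1  'f'
  16  s[15:],s[14:]  1  'f'

n(n+1)/2 = 17·18/2 = 153
Σ LCP = 0 + 2 + 0 + 1 + 1 + 1 + 2 + 0 + 1 + 1 + 0 + 1 + 0 + 2 + 0 + 1 + 1 = 14
distinct = 153 − 14 = 139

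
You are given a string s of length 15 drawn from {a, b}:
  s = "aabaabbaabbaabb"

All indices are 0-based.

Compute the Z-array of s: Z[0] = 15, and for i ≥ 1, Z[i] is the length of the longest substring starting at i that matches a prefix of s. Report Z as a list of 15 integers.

Z[0]=15
i=1: outside box; Z[1]=1 extend→box=[1,2)
i=2: outside box; Z[2]=0
i=3: outside box; Z[3]=3 extend→box=[3,6)
i=4: min(r-i=2, Z[1]=1)=1; Z[4]=1
i=5: min(r-i=1, Z[2]=0)=0; Z[5]=0
i=6: outside box; Z[6]=0
i=7: outside box; Z[7]=3 extend→box=[7,10)
i=8: min(r-i=2, Z[1]=1)=1; Z[8]=1
i=9: min(r-i=1, Z[2]=0)=0; Z[9]=0
i=10: outside box; Z[10]=0
i=11: outside box; Z[11]=3 extend→box=[11,14)
i=12: min(r-i=2, Z[1]=1)=1; Z[12]=1
i=13: min(r-i=1, Z[2]=0)=0; Z[13]=0
i=14: outside box; Z[14]=0

[15, 1, 0, 3, 1, 0, 0, 3, 1, 0, 0, 3, 1, 0, 0]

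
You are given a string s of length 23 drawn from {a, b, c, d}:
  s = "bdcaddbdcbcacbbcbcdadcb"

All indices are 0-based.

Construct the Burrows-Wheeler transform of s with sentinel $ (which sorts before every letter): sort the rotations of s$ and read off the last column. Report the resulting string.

rank  rotation                  last
    0  $bdcaddbdcbcacbbcbcdadcb  b
    1  acbbcbcdadcb$bdcaddbdcbc  c
    2  adcb$bdcaddbdcbcacbbcbcd  d
    3  addbdcbcacbbcbcdadcb$bdc  c
    4  b$bdcaddbdcbcacbbcbcdadc  c
    5  bbcbcdadcb$bdcaddbdcbcac  c
    6  bcacbbcbcdadcb$bdcaddbdc  c
    7  bcbcdadcb$bdcaddbdcbcacb  b
    8  bcdadcb$bdcaddbdcbcacbbc  c
    9  bdcaddbdcbcacbbcbcdadcb$  $
   10  bdcbcacbbcbcdadcb$bdcadd  d
   11  cacbbcbcdadcb$bdcaddbdcb  b
   12  caddbdcbcacbbcbcdadcb$bd  d
   13  cb$bdcaddbdcbcacbbcbcdad  d
   14  cbbcbcdadcb$bdcaddbdcbca  a
   15  cbcacbbcbcdadcb$bdcaddbd  d
   16  cbcdadcb$bdcaddbdcbcacbb  b
   17  cdadcb$bdcaddbdcbcacbbcb  b
   18  dadcb$bdcaddbdcbcacbbcbc  c
   19  dbdcbcacbbcbcdadcb$bdcad  d
   20  dcaddbdcbcacbbcbcdadcb$b  b
   21  dcb$bdcaddbdcbcacbbcbcda  a
   22  dcbcacbbcbcdadcb$bdcaddb  b
   23  ddbdcbcacbbcbcdadcb$bdca  a

bcdccccbc$dbddadbbcdbaba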